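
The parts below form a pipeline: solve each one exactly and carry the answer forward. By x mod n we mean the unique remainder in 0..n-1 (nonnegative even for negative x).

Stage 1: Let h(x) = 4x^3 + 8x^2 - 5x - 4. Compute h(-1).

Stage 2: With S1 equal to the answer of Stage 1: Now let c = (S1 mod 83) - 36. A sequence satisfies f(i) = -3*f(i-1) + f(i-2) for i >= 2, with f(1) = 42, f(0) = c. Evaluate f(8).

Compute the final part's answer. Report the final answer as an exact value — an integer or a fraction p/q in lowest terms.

Stage 1: 4*(-1)^3 + 8*(-1)^2 - 5*(-1)^1 - 4 = (-4) + (8) + (5) + (-4) = 5; answer 5
Stage 2: S1 = 5; c = -31; f(2) = -3*(42) + 1*(-31) = -157; iterating: f(2)=-157, f(3)=513, f(4)=-1696, f(5)=5601, f(6)=-18499, f(7)=61098, f(8)=-201793; answer -201793

-201793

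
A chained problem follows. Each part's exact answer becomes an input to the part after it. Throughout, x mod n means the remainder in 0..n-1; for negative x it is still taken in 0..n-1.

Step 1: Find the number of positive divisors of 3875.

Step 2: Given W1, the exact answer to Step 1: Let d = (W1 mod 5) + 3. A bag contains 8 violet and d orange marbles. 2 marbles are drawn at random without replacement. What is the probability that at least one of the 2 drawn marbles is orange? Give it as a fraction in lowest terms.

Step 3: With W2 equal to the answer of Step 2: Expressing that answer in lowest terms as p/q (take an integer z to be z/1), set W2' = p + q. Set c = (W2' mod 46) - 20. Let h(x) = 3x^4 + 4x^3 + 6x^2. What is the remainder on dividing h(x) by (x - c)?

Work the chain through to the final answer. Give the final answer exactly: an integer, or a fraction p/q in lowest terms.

Step 1: 3875 = 5^3 * 31; number of divisors = (3+1) * (1+1) = 8; answer 8
Step 2: W1 = 8; d = 6; total draws C(14,2) = 91; complement C(8,2) = 28; favorable 91 - 28 = 63; P = 9/13; answer 9/13
Step 3: W2 = 9/13; threaded value p + q = 22; c = 2; remainder = value at the root: 3*(2)^4 + 4*(2)^3 + 6*(2)^2 = (48) + (32) + (24) = 104; answer 104

104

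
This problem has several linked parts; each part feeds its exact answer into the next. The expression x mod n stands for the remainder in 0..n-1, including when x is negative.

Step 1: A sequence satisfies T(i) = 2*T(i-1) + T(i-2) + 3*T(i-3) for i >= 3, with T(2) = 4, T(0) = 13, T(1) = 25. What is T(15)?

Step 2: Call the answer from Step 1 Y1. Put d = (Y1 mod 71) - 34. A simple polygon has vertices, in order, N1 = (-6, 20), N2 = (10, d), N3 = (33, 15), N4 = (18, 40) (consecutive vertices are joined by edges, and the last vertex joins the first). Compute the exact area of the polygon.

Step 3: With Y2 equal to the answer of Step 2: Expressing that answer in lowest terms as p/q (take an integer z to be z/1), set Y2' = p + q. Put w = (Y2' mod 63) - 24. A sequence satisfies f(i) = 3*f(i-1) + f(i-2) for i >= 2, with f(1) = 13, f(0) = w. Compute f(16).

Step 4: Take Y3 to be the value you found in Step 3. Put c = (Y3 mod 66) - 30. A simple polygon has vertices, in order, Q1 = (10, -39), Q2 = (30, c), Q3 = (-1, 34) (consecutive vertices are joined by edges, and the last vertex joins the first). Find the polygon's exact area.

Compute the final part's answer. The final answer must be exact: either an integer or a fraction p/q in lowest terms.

Step 1: T(3) = 2*(4) + 1*(25) + 3*(13) = 72; iterating: T(3)=72, T(4)=223, T(5)=530, T(6)=1499, T(7)=4197, T(8)=11483, T(9)=31660, T(10)=87394, T(11)=240897, T(12)=664168, T(13)=1831415, T(14)=5049689, T(15)=13923297; answer 13923297
Step 2: Y1 = 13923297; d = 21; cross terms: (-6*21 - 10*20)=-326, (10*15 - 33*21)=-543, (33*40 - 18*15)=1050, (18*20 - -6*40)=600; twice the area = |781| = 781; area = 781/2; answer 781/2
Step 3: Y2 = 781/2; threaded value p + q = 783; w = 3; f(2) = 3*(13) + 1*(3) = 42; iterating: f(2)=42, f(3)=139, f(4)=459, f(5)=1516, f(6)=5007, f(7)=16537, f(8)=54618, f(9)=180391, f(10)=595791, f(11)=1967764, f(12)=6499083, f(13)=21465013, f(14)=70894122, f(15)=234147379, f(16)=773336259; answer 773336259
Step 4: Y3 = 773336259; c = -27; cross terms: (10*-27 - 30*-39)=900, (30*34 - -1*-27)=993, (-1*-39 - 10*34)=-301; twice the area = |1592| = 1592; area = 796; answer 796

796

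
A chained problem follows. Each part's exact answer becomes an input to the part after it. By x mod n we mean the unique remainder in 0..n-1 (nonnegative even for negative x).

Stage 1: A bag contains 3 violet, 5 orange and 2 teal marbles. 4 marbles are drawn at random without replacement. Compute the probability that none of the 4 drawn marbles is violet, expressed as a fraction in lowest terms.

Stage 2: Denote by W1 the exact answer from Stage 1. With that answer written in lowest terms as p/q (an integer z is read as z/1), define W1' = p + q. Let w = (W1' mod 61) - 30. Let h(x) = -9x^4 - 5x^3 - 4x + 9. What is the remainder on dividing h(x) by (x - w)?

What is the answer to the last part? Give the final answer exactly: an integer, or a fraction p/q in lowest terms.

Stage 1: total draws C(10,4) = 210; favorable C(7,4) = 35; P = 1/6; answer 1/6
Stage 2: W1 = 1/6; threaded value p + q = 7; w = -23; remainder = value at the root: -9*(-23)^4 - 5*(-23)^3 - 4*(-23)^1 + 9 = (-2518569) + (60835) + (92) + (9) = -2457633; answer -2457633

-2457633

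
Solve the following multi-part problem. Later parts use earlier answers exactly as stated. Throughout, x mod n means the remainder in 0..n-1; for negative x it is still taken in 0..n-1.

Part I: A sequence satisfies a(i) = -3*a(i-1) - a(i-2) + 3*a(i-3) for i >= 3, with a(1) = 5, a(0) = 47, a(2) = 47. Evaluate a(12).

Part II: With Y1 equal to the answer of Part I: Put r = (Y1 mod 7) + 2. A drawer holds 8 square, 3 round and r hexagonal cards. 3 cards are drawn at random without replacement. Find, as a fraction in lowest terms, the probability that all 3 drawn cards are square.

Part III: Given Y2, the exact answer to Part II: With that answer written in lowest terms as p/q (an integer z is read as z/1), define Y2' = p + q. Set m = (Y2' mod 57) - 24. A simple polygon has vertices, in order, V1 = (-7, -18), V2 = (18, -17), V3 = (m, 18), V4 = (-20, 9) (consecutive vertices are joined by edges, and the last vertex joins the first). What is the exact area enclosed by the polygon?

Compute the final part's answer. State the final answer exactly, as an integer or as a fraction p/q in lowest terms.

1191

Part I: a(3) = -3*(47) - 1*(5) + 3*(47) = -5; iterating: a(3)=-5, a(4)=-17, a(5)=197, a(6)=-589, a(7)=1519, a(8)=-3377, a(9)=6845, a(10)=-12601, a(11)=20827, a(12)=-29345; answer -29345
Part II: Y1 = -29345; r = 8; total draws C(19,3) = 969; favorable C(8,3) = 56; P = 56/969; answer 56/969
Part III: Y2 = 56/969; threaded value p + q = 1025; m = 32; cross terms: (-7*-17 - 18*-18)=443, (18*18 - 32*-17)=868, (32*9 - -20*18)=648, (-20*-18 - -7*9)=423; twice the area = |2382| = 2382; area = 1191; answer 1191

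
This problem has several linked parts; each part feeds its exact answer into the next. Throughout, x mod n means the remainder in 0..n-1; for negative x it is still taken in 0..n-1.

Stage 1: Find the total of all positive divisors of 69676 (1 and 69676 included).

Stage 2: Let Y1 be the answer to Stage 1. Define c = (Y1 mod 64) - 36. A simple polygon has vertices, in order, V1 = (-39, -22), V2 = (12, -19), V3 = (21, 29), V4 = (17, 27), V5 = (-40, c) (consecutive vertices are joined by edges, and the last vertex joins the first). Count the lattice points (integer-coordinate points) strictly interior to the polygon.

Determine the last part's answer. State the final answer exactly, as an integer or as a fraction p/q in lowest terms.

1441

Stage 1: 69676 = 2^2 * 17419; sigma = (1 + 2 + 4) * (1 + 17419) = 7 * 17420 = 121940; answer 121940
Stage 2: Y1 = 121940; c = -16; cross terms: (-39*-19 - 12*-22)=1005, (12*29 - 21*-19)=747, (21*27 - 17*29)=74, (17*-16 - -40*27)=808, (-40*-22 - -39*-16)=256; twice the area = |2890| = 2890; area = 1445; boundary points = 3 + 3 + 2 + 1 + 1 = 10; strictly interior points = area - boundary/2 + 1 = 1441; answer 1441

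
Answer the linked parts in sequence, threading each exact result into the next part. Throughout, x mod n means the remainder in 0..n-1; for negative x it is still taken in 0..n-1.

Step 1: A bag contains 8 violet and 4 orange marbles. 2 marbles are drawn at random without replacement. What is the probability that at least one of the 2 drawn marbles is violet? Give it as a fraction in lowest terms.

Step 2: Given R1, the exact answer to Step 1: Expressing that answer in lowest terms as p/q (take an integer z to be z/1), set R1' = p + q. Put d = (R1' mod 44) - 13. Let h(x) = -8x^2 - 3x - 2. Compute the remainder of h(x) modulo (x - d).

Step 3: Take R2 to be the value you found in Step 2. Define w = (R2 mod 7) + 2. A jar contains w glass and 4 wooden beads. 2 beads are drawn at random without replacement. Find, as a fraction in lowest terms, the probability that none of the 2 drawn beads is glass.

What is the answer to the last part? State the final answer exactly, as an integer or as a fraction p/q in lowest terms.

2/7

Step 1: total draws C(12,2) = 66; complement C(4,2) = 6; favorable 66 - 6 = 60; P = 10/11; answer 10/11
Step 2: R1 = 10/11; threaded value p + q = 21; d = 8; remainder = value at the root: -8*(8)^2 - 3*(8)^1 - 2 = (-512) + (-24) + (-2) = -538; answer -538
Step 3: R2 = -538; w = 3; total draws C(7,2) = 21; favorable C(4,2) = 6; P = 2/7; answer 2/7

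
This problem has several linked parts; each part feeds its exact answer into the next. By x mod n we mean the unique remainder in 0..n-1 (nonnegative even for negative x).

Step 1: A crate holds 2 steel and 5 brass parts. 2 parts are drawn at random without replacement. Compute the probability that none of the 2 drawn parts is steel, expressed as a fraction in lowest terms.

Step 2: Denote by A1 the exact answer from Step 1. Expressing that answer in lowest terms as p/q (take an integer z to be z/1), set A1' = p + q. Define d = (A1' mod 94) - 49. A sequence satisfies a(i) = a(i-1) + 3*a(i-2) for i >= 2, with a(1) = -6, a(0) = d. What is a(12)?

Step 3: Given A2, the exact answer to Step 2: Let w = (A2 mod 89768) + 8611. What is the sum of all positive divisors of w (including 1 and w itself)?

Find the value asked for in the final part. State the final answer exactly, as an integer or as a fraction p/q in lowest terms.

Step 1: total draws C(7,2) = 21; favorable C(5,2) = 10; P = 10/21; answer 10/21
Step 2: A1 = 10/21; threaded value p + q = 31; d = -18; a(2) = 1*(-6) + 3*(-18) = -60; iterating: a(2)=-60, a(3)=-78, a(4)=-258, a(5)=-492, a(6)=-1266, a(7)=-2742, a(8)=-6540, a(9)=-14766, a(10)=-34386, a(11)=-78684, a(12)=-181842; answer -181842
Step 3: A2 = -181842; w = 96073; 96073 = 191 * 503; sigma = (1 + 191) * (1 + 503) = 192 * 504 = 96768; answer 96768

96768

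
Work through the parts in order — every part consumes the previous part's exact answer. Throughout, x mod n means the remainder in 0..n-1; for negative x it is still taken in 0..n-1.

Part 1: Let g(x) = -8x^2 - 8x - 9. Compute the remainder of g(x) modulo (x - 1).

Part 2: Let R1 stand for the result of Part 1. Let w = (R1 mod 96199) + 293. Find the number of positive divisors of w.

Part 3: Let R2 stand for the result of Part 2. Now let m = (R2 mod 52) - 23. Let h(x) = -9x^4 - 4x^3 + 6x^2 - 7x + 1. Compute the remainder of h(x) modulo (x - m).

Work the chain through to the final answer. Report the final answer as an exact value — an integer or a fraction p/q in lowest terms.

Part 1: remainder = value at the root: -8*(1)^2 - 8*(1)^1 - 9 = (-8) + (-8) + (-9) = -25; answer -25
Part 2: R1 = -25; w = 96467; 96467 = 7 * 13781; number of divisors = (1+1) * (1+1) = 4; answer 4
Part 3: R2 = 4; m = -19; remainder = value at the root: -9*(-19)^4 - 4*(-19)^3 + 6*(-19)^2 - 7*(-19)^1 + 1 = (-1172889) + (27436) + (2166) + (133) + (1) = -1143153; answer -1143153

-1143153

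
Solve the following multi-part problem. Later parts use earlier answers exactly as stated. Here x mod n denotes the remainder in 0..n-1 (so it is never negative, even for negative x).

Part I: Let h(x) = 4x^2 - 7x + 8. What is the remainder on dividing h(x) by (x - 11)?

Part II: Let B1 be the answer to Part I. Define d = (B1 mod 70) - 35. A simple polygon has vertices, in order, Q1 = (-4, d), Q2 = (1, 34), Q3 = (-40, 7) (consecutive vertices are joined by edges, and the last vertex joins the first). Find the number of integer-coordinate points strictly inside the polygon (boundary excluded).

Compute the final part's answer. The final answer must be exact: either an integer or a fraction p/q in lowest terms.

14

Part I: remainder = value at the root: 4*(11)^2 - 7*(11)^1 + 8 = (484) + (-77) + (8) = 415; answer 415
Part II: B1 = 415; d = 30; cross terms: (-4*34 - 1*30)=-166, (1*7 - -40*34)=1367, (-40*30 - -4*7)=-1172; twice the area = |29| = 29; area = 29/2; boundary points = 1 + 1 + 1 = 3; strictly interior points = area - boundary/2 + 1 = 14; answer 14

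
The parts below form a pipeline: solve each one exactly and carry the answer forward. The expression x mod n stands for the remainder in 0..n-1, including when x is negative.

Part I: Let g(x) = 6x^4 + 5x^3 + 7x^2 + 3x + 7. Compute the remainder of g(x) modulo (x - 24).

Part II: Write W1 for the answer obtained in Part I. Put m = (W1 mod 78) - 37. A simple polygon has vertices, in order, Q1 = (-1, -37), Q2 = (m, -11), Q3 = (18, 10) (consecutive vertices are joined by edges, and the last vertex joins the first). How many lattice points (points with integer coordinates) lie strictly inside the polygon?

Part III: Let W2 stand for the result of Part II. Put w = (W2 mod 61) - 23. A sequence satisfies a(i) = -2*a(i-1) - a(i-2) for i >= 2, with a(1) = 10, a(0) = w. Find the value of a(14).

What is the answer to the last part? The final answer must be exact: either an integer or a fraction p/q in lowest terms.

3

Part I: remainder = value at the root: 6*(24)^4 + 5*(24)^3 + 7*(24)^2 + 3*(24)^1 + 7 = (1990656) + (69120) + (4032) + (72) + (7) = 2063887; answer 2063887
Part II: W1 = 2063887; m = -30; cross terms: (-1*-11 - -30*-37)=-1099, (-30*10 - 18*-11)=-102, (18*-37 - -1*10)=-656; twice the area = |-1857| = 1857; area = 1857/2; boundary points = 1 + 3 + 1 = 5; strictly interior points = area - boundary/2 + 1 = 927; answer 927
Part III: W2 = 927; w = -11; a(2) = -2*(10) - 1*(-11) = -9; iterating: a(2)=-9, a(3)=8, a(4)=-7, a(5)=6, a(6)=-5, a(7)=4, a(8)=-3, a(9)=2, a(10)=-1, a(11)=0, a(12)=1, a(13)=-2, a(14)=3; answer 3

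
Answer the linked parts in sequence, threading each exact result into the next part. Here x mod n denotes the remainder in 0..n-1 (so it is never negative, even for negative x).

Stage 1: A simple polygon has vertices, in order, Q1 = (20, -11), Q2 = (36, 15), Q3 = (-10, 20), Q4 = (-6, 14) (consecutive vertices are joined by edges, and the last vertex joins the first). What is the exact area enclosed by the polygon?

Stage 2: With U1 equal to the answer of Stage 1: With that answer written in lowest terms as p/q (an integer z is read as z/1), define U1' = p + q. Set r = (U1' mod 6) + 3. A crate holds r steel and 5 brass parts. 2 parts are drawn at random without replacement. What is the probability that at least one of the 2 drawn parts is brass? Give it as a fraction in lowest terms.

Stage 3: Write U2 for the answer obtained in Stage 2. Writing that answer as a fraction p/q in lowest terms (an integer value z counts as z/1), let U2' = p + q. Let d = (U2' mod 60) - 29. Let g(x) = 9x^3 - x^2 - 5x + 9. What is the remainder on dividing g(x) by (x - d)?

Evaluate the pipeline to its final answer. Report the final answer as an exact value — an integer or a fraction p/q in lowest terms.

Stage 1: cross terms: (20*15 - 36*-11)=696, (36*20 - -10*15)=870, (-10*14 - -6*20)=-20, (-6*-11 - 20*14)=-214; twice the area = |1332| = 1332; area = 666; answer 666
Stage 2: U1 = 666; threaded value p + q = 667; r = 4; total draws C(9,2) = 36; complement C(4,2) = 6; favorable 36 - 6 = 30; P = 5/6; answer 5/6
Stage 3: U2 = 5/6; threaded value p + q = 11; d = -18; remainder = value at the root: 9*(-18)^3 - 1*(-18)^2 - 5*(-18)^1 + 9 = (-52488) + (-324) + (90) + (9) = -52713; answer -52713

-52713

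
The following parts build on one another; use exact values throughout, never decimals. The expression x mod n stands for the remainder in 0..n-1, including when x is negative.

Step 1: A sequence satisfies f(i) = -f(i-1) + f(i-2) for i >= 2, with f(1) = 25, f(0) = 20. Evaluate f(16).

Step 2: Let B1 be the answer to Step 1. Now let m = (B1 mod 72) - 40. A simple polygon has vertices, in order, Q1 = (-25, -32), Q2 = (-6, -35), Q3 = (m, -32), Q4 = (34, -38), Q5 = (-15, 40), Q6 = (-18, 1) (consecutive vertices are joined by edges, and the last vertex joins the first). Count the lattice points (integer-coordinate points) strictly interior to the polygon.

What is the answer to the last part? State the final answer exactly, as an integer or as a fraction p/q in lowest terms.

Step 1: f(2) = -1*(25) + 1*(20) = -5; iterating: f(2)=-5, f(3)=30, f(4)=-35, f(5)=65, f(6)=-100, f(7)=165, f(8)=-265, f(9)=430, f(10)=-695, f(11)=1125, f(12)=-1820, f(13)=2945, f(14)=-4765, f(15)=7710, f(16)=-12475; answer -12475
Step 2: B1 = -12475; m = 13; cross terms: (-25*-35 - -6*-32)=683, (-6*-32 - 13*-35)=647, (13*-38 - 34*-32)=594, (34*40 - -15*-38)=790, (-15*1 - -18*40)=705, (-18*-32 - -25*1)=601; twice the area = |4020| = 4020; area = 2010; boundary points = 1 + 1 + 3 + 1 + 3 + 1 = 10; strictly interior points = area - boundary/2 + 1 = 2006; answer 2006

2006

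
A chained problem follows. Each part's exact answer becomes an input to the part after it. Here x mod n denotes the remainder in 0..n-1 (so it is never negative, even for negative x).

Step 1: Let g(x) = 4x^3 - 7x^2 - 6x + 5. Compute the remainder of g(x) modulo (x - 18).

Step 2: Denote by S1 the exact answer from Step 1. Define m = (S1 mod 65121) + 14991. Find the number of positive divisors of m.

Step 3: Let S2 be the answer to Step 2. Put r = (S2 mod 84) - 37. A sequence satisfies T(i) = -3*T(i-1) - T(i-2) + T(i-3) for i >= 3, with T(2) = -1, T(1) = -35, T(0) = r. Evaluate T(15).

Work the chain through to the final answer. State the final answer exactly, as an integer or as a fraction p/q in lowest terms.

2222665

Step 1: remainder = value at the root: 4*(18)^3 - 7*(18)^2 - 6*(18)^1 + 5 = (23328) + (-2268) + (-108) + (5) = 20957; answer 20957
Step 2: S1 = 20957; m = 35948; 35948 = 2^2 * 11 * 19 * 43; number of divisors = (2+1) * (1+1) * (1+1) * (1+1) = 24; answer 24
Step 3: S2 = 24; r = -13; T(3) = -3*(-1) - 1*(-35) + 1*(-13) = 25; iterating: T(3)=25, T(4)=-109, T(5)=301, T(6)=-769, T(7)=1897, T(8)=-4621, T(9)=11197, T(10)=-27073, T(11)=65401, T(12)=-157933, T(13)=381325, T(14)=-920641, T(15)=2222665; answer 2222665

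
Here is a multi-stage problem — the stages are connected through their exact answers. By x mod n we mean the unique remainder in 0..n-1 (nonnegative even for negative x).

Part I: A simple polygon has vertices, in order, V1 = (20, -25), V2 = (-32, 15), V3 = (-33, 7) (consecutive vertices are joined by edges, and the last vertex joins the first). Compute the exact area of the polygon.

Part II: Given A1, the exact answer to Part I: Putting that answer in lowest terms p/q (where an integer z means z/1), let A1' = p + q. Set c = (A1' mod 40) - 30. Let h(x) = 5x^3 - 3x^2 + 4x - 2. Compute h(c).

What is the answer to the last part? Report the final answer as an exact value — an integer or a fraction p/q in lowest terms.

Part I: cross terms: (20*15 - -32*-25)=-500, (-32*7 - -33*15)=271, (-33*-25 - 20*7)=685; twice the area = |456| = 456; area = 228; answer 228
Part II: A1 = 228; threaded value p + q = 229; c = -1; 5*(-1)^3 - 3*(-1)^2 + 4*(-1)^1 - 2 = (-5) + (-3) + (-4) + (-2) = -14; answer -14

-14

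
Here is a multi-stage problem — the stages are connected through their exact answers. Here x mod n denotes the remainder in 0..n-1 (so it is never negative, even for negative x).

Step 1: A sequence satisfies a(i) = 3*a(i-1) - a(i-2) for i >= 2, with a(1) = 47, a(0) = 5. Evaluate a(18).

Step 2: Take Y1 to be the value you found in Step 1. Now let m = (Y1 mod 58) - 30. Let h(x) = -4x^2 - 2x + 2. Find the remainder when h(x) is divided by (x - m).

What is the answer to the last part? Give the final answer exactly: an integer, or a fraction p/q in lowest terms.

-460

Step 1: a(2) = 3*(47) - 1*(5) = 136; iterating: a(2)=136, a(3)=361, a(4)=947, a(5)=2480, a(6)=6493, a(7)=16999, a(8)=44504, a(9)=116513, a(10)=305035, a(11)=798592, a(12)=2090741, a(13)=5473631, a(14)=14330152, a(15)=37516825, a(16)=98220323, a(17)=257144144, a(18)=673212109; answer 673212109
Step 2: Y1 = 673212109; m = -11; remainder = value at the root: -4*(-11)^2 - 2*(-11)^1 + 2 = (-484) + (22) + (2) = -460; answer -460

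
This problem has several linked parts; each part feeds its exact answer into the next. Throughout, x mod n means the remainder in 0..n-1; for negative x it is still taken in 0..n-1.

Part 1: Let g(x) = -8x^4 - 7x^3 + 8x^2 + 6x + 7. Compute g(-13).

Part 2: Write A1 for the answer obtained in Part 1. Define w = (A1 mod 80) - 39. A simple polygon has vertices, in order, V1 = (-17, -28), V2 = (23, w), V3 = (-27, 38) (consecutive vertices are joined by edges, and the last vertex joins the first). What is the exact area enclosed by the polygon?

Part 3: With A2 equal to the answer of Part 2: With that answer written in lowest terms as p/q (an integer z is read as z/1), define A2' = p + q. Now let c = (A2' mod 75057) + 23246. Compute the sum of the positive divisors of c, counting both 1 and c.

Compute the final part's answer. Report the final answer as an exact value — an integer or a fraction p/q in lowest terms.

43008

Part 1: -8*(-13)^4 - 7*(-13)^3 + 8*(-13)^2 + 6*(-13)^1 + 7 = (-228488) + (15379) + (1352) + (-78) + (7) = -211828; answer -211828
Part 2: A1 = -211828; w = -27; cross terms: (-17*-27 - 23*-28)=1103, (23*38 - -27*-27)=145, (-27*-28 - -17*38)=1402; twice the area = |2650| = 2650; area = 1325; answer 1325
Part 3: A2 = 1325; threaded value p + q = 1326; c = 24572; 24572 = 2^2 * 6143; sigma = (1 + 2 + 4) * (1 + 6143) = 7 * 6144 = 43008; answer 43008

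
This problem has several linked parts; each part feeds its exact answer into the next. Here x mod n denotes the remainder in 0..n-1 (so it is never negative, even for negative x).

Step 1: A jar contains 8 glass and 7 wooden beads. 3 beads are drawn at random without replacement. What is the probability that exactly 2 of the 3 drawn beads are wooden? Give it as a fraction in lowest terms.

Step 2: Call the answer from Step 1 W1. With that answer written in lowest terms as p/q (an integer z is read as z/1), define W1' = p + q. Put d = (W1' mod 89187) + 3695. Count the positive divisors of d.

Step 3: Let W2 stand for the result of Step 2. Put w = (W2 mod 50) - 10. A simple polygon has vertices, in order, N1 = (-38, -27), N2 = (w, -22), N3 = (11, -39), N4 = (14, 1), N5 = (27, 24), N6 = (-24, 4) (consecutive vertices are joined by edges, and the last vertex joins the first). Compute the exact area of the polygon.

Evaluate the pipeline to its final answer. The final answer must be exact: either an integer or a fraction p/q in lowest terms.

Step 1: total draws C(15,3) = 455; favorable C(7,2)*C(8,1) = 168; P = 24/65; answer 24/65
Step 2: W1 = 24/65; threaded value p + q = 89; d = 3784; 3784 = 2^3 * 11 * 43; number of divisors = (3+1) * (1+1) * (1+1) = 16; answer 16
Step 3: W2 = 16; w = 6; cross terms: (-38*-22 - 6*-27)=998, (6*-39 - 11*-22)=8, (11*1 - 14*-39)=557, (14*24 - 27*1)=309, (27*4 - -24*24)=684, (-24*-27 - -38*4)=800; twice the area = |3356| = 3356; area = 1678; answer 1678

1678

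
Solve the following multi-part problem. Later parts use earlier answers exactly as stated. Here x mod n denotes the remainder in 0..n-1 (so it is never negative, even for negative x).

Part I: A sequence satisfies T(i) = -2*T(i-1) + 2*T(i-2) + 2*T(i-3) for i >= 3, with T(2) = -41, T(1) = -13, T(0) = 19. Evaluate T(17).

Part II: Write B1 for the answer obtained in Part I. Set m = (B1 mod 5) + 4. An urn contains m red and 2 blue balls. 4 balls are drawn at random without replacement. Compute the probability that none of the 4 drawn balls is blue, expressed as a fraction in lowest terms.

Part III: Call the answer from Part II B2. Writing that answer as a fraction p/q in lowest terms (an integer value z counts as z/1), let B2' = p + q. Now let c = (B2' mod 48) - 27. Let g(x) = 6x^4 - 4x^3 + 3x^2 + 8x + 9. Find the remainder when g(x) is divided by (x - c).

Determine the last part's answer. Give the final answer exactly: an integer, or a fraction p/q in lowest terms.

Part I: T(3) = -2*(-41) + 2*(-13) + 2*(19) = 94; iterating: T(3)=94, T(4)=-296, T(5)=698, T(6)=-1800, T(7)=4404, T(8)=-11012, T(9)=27232, T(10)=-67680, T(11)=167800, T(12)=-416496, T(13)=1033232, T(14)=-2563856, T(15)=6361184, T(16)=-15783616, T(17)=39161888; answer 39161888
Part II: B1 = 39161888; m = 7; total draws C(9,4) = 126; favorable C(7,4) = 35; P = 5/18; answer 5/18
Part III: B2 = 5/18; threaded value p + q = 23; c = -4; remainder = value at the root: 6*(-4)^4 - 4*(-4)^3 + 3*(-4)^2 + 8*(-4)^1 + 9 = (1536) + (256) + (48) + (-32) + (9) = 1817; answer 1817

1817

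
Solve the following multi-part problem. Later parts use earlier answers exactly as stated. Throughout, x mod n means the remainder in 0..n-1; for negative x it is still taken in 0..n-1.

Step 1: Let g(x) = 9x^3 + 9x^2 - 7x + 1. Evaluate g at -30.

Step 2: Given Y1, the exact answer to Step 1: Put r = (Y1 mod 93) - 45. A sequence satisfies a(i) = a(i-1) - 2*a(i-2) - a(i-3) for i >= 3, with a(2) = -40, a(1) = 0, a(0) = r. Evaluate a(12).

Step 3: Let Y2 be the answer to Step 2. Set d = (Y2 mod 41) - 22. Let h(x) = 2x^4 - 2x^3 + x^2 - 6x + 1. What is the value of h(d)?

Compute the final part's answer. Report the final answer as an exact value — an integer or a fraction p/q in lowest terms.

71457

Step 1: 9*(-30)^3 + 9*(-30)^2 - 7*(-30)^1 + 1 = (-243000) + (8100) + (210) + (1) = -234689; answer -234689
Step 2: Y1 = -234689; r = -2; a(3) = 1*(-40) - 2*(0) - 1*(-2) = -38; iterating: a(3)=-38, a(4)=42, a(5)=158, a(6)=112, a(7)=-246, a(8)=-628, a(9)=-248, a(10)=1254, a(11)=2378, a(12)=118; answer 118
Step 3: Y2 = 118; d = 14; 2*(14)^4 - 2*(14)^3 + 1*(14)^2 - 6*(14)^1 + 1 = (76832) + (-5488) + (196) + (-84) + (1) = 71457; answer 71457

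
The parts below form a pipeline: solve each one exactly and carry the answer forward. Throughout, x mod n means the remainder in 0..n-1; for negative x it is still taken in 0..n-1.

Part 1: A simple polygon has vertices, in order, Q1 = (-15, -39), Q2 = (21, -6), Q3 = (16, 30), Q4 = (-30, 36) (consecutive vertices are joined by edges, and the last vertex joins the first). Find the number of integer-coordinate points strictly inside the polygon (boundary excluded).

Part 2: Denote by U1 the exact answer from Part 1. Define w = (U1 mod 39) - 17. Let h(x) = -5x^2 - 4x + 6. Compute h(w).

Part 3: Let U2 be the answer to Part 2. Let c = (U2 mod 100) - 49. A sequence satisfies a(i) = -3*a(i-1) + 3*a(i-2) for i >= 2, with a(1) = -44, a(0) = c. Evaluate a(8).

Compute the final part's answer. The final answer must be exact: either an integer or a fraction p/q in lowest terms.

498312

Part 1: cross terms: (-15*-6 - 21*-39)=909, (21*30 - 16*-6)=726, (16*36 - -30*30)=1476, (-30*-39 - -15*36)=1710; twice the area = |4821| = 4821; area = 4821/2; boundary points = 3 + 1 + 2 + 15 = 21; strictly interior points = area - boundary/2 + 1 = 2401; answer 2401
Part 2: U1 = 2401; w = 5; -5*(5)^2 - 4*(5)^1 + 6 = (-125) + (-20) + (6) = -139; answer -139
Part 3: U2 = -139; c = 12; a(2) = -3*(-44) + 3*(12) = 168; iterating: a(2)=168, a(3)=-636, a(4)=2412, a(5)=-9144, a(6)=34668, a(7)=-131436, a(8)=498312; answer 498312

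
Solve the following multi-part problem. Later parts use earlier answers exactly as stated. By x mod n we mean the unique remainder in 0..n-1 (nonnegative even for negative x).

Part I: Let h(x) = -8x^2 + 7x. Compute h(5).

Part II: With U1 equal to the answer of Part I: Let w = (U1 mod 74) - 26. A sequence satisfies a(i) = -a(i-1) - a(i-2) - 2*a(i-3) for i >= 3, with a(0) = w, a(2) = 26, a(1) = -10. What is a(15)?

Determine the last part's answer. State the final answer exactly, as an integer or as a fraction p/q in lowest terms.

Part I: -8*(5)^2 + 7*(5)^1 = (-200) + (35) = -165; answer -165
Part II: U1 = -165; w = 31; a(3) = -1*(26) - 1*(-10) - 2*(31) = -78; iterating: a(3)=-78, a(4)=72, a(5)=-46, a(6)=130, a(7)=-228, a(8)=190, a(9)=-222, a(10)=488, a(11)=-646, a(12)=602, a(13)=-932, a(14)=1622, a(15)=-1894; answer -1894

-1894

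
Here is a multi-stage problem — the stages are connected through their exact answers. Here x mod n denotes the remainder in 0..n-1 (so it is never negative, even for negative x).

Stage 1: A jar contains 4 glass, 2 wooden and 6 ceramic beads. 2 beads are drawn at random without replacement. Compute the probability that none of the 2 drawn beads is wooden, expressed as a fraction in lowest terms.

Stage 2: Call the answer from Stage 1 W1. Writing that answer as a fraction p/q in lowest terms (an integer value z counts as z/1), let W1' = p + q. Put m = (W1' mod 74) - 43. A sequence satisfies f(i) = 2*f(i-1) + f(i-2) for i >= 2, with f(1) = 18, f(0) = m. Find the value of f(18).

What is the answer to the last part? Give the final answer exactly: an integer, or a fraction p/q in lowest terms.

Stage 1: total draws C(12,2) = 66; favorable C(10,2) = 45; P = 15/22; answer 15/22
Stage 2: W1 = 15/22; threaded value p + q = 37; m = -6; f(2) = 2*(18) + 1*(-6) = 30; iterating: f(2)=30, f(3)=78, f(4)=186, f(5)=450, f(6)=1086, f(7)=2622, f(8)=6330, f(9)=15282, f(10)=36894, f(11)=89070, f(12)=215034, f(13)=519138, f(14)=1253310, f(15)=3025758, f(16)=7304826, f(17)=17635410, f(18)=42575646; answer 42575646

42575646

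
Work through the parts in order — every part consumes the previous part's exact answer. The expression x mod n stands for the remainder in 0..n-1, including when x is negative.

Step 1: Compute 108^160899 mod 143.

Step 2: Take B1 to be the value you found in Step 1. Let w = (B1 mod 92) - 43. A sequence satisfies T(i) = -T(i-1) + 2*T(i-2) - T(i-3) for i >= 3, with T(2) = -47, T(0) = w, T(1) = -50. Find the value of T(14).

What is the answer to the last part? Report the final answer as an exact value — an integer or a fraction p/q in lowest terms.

Step 1: squarings mod 143: 108^1=108, 108^2=81, 108^4=126, 108^8=3, 108^16=9, 108^32=81, 108^64=126, 108^128=3, 108^256=9, 108^512=81, 108^1024=126, 108^2048=3, 108^4096=9, 108^8192=81, 108^16384=126, 108^32768=3, 108^65536=9, 108^131072=81; 108^160899 = 108^1 * 108^2 * 108^128 * 108^1024 * 108^4096 * 108^8192 * 108^16384 * 108^131072 = 38 (mod 143); answer 38
Step 2: B1 = 38; w = -5; T(3) = -1*(-47) + 2*(-50) - 1*(-5) = -48; iterating: T(3)=-48, T(4)=4, T(5)=-53, T(6)=109, T(7)=-219, T(8)=490, T(9)=-1037, T(10)=2236, T(11)=-4800, T(12)=10309, T(13)=-22145, T(14)=47563; answer 47563

47563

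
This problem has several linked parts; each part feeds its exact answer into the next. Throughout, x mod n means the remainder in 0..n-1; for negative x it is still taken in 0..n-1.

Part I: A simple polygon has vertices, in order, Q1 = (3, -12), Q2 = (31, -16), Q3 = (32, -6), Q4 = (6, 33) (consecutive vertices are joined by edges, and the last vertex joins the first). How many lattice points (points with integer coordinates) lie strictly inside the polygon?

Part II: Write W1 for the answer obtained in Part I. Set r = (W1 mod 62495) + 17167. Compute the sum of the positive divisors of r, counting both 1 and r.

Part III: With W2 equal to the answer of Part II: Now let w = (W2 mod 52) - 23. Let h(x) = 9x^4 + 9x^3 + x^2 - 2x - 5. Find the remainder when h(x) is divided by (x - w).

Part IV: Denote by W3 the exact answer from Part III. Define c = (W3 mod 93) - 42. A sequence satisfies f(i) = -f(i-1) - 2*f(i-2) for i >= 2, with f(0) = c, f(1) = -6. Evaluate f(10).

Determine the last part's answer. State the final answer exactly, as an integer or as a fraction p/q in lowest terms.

-644

Part I: cross terms: (3*-16 - 31*-12)=324, (31*-6 - 32*-16)=326, (32*33 - 6*-6)=1092, (6*-12 - 3*33)=-171; twice the area = |1571| = 1571; area = 1571/2; boundary points = 4 + 1 + 13 + 3 = 21; strictly interior points = area - boundary/2 + 1 = 776; answer 776
Part II: W1 = 776; r = 17943; 17943 = 3 * 5981; sigma = (1 + 3) * (1 + 5981) = 4 * 5982 = 23928; answer 23928
Part III: W2 = 23928; w = -15; remainder = value at the root: 9*(-15)^4 + 9*(-15)^3 + 1*(-15)^2 - 2*(-15)^1 - 5 = (455625) + (-30375) + (225) + (30) + (-5) = 425500; answer 425500
Part IV: W3 = 425500; c = -17; f(2) = -1*(-6) - 2*(-17) = 40; iterating: f(2)=40, f(3)=-28, f(4)=-52, f(5)=108, f(6)=-4, f(7)=-212, f(8)=220, f(9)=204, f(10)=-644; answer -644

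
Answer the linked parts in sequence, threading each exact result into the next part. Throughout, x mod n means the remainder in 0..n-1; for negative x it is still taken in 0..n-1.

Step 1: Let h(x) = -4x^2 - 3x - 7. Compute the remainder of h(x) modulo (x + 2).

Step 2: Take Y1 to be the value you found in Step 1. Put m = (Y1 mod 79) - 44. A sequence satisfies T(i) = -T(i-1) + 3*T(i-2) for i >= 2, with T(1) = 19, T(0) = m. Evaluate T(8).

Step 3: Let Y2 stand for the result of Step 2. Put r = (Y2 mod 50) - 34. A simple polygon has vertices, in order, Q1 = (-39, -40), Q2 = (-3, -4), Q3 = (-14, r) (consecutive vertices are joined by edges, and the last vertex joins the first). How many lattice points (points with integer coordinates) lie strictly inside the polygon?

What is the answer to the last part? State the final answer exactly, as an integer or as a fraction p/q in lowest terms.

54

Step 1: remainder = value at the root: -4*(-2)^2 - 3*(-2)^1 - 7 = (-16) + (6) + (-7) = -17; answer -17
Step 2: Y1 = -17; m = 18; T(2) = -1*(19) + 3*(18) = 35; iterating: T(2)=35, T(3)=22, T(4)=83, T(5)=-17, T(6)=266, T(7)=-317, T(8)=1115; answer 1115
Step 3: Y2 = 1115; r = -19; cross terms: (-39*-4 - -3*-40)=36, (-3*-19 - -14*-4)=1, (-14*-40 - -39*-19)=-181; twice the area = |-144| = 144; area = 72; boundary points = 36 + 1 + 1 = 38; strictly interior points = area - boundary/2 + 1 = 54; answer 54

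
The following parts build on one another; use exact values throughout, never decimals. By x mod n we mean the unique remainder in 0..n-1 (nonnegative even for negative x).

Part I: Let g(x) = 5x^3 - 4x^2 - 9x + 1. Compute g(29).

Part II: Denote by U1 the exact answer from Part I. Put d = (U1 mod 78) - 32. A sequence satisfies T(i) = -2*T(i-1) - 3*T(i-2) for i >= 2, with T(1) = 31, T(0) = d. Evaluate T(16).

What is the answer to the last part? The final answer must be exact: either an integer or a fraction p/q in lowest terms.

Part I: 5*(29)^3 - 4*(29)^2 - 9*(29)^1 + 1 = (121945) + (-3364) + (-261) + (1) = 118321; answer 118321
Part II: U1 = 118321; d = 41; T(2) = -2*(31) - 3*(41) = -185; iterating: T(2)=-185, T(3)=277, T(4)=1, T(5)=-833, T(6)=1663, T(7)=-827, T(8)=-3335, T(9)=9151, T(10)=-8297, T(11)=-10859, T(12)=46609, T(13)=-60641, T(14)=-18545, T(15)=219013, T(16)=-382391; answer -382391

-382391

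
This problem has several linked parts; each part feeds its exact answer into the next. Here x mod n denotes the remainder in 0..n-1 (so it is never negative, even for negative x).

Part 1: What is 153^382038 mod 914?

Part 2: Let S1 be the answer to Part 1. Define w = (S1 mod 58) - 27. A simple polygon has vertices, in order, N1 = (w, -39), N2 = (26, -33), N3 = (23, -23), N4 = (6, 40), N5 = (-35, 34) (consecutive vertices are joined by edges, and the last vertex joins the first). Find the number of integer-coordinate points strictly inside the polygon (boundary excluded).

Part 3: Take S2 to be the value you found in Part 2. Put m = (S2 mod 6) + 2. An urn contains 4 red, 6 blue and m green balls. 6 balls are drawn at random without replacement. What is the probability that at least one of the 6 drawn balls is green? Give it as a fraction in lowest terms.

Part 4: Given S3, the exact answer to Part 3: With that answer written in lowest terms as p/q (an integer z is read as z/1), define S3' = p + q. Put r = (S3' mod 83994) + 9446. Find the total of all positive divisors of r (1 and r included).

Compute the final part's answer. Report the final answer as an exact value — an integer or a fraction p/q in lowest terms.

14586

Part 1: squarings mod 914: 153^1=153, 153^2=559, 153^4=807, 153^8=481, 153^16=119, 153^32=451, 153^64=493, 153^128=839, 153^256=141, 153^512=687, 153^1024=345, 153^2048=205, 153^4096=895, 153^8192=361, 153^16384=533, 153^32768=749, 153^65536=719, 153^131072=551, 153^262144=153; 153^382038 = 153^2 * 153^4 * 153^16 * 153^64 * 153^1024 * 153^4096 * 153^16384 * 153^32768 * 153^65536 * 153^262144 = 571 (mod 914); answer 571
Part 2: S1 = 571; w = 22; cross terms: (22*-33 - 26*-39)=288, (26*-23 - 23*-33)=161, (23*40 - 6*-23)=1058, (6*34 - -35*40)=1604, (-35*-39 - 22*34)=617; twice the area = |3728| = 3728; area = 1864; boundary points = 2 + 1 + 1 + 1 + 1 = 6; strictly interior points = area - boundary/2 + 1 = 1862; answer 1862
Part 3: S2 = 1862; m = 4; total draws C(14,6) = 3003; complement C(10,6) = 210; favorable 3003 - 210 = 2793; P = 133/143; answer 133/143
Part 4: S3 = 133/143; threaded value p + q = 276; r = 9722; 9722 = 2 * 4861; sigma = (1 + 2) * (1 + 4861) = 3 * 4862 = 14586; answer 14586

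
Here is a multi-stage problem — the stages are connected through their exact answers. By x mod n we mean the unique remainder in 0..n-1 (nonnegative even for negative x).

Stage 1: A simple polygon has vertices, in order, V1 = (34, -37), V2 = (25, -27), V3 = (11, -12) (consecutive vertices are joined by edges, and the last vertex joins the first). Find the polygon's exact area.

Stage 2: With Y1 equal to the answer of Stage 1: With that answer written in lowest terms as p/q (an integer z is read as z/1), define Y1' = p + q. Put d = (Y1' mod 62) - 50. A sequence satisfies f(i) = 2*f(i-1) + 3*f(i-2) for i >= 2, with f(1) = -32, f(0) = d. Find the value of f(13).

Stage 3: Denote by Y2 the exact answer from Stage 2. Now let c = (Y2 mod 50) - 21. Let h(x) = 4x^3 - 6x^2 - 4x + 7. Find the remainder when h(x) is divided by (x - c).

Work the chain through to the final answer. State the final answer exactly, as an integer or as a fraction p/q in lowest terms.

Stage 1: cross terms: (34*-27 - 25*-37)=7, (25*-12 - 11*-27)=-3, (11*-37 - 34*-12)=1; twice the area = |5| = 5; area = 5/2; answer 5/2
Stage 2: Y1 = 5/2; threaded value p + q = 7; d = -43; f(2) = 2*(-32) + 3*(-43) = -193; iterating: f(2)=-193, f(3)=-482, f(4)=-1543, f(5)=-4532, f(6)=-13693, f(7)=-40982, f(8)=-123043, f(9)=-369032, f(10)=-1107193, f(11)=-3321482, f(12)=-9964543, f(13)=-29893532; answer -29893532
Stage 3: Y2 = -29893532; c = -3; remainder = value at the root: 4*(-3)^3 - 6*(-3)^2 - 4*(-3)^1 + 7 = (-108) + (-54) + (12) + (7) = -143; answer -143

-143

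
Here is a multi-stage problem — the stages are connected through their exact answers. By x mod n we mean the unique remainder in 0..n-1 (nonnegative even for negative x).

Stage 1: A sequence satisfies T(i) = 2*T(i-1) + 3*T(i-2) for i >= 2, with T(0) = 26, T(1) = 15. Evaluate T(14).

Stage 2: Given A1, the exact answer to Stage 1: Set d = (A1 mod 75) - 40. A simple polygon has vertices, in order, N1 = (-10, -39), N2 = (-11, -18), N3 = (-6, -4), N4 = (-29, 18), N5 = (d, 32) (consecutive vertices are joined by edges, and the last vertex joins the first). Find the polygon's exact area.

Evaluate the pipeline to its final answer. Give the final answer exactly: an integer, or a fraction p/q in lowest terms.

Stage 1: T(2) = 2*(15) + 3*(26) = 108; iterating: T(2)=108, T(3)=261, T(4)=846, T(5)=2475, T(6)=7488, T(7)=22401, T(8)=67266, T(9)=201735, T(10)=605268, T(11)=1815741, T(12)=5447286, T(13)=16341795, T(14)=49025448; answer 49025448
Stage 2: A1 = 49025448; d = 8; cross terms: (-10*-18 - -11*-39)=-249, (-11*-4 - -6*-18)=-64, (-6*18 - -29*-4)=-224, (-29*32 - 8*18)=-1072, (8*-39 - -10*32)=8; twice the area = |-1601| = 1601; area = 1601/2; answer 1601/2

1601/2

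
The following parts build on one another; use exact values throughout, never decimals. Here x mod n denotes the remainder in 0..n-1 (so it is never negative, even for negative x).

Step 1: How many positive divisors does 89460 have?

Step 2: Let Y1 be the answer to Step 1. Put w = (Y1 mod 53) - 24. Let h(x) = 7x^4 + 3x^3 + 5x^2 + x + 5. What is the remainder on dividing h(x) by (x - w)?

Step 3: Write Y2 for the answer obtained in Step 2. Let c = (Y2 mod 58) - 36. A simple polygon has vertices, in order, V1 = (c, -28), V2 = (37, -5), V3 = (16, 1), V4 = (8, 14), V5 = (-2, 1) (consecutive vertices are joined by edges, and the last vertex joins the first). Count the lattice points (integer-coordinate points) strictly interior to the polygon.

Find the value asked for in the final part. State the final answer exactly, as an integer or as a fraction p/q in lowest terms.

Step 1: 89460 = 2^2 * 3^2 * 5 * 7 * 71; number of divisors = (2+1) * (2+1) * (1+1) * (1+1) * (1+1) = 72; answer 72
Step 2: Y1 = 72; w = -5; remainder = value at the root: 7*(-5)^4 + 3*(-5)^3 + 5*(-5)^2 + 1*(-5)^1 + 5 = (4375) + (-375) + (125) + (-5) + (5) = 4125; answer 4125
Step 3: Y2 = 4125; c = -29; cross terms: (-29*-5 - 37*-28)=1181, (37*1 - 16*-5)=117, (16*14 - 8*1)=216, (8*1 - -2*14)=36, (-2*-28 - -29*1)=85; twice the area = |1635| = 1635; area = 1635/2; boundary points = 1 + 3 + 1 + 1 + 1 = 7; strictly interior points = area - boundary/2 + 1 = 815; answer 815

815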